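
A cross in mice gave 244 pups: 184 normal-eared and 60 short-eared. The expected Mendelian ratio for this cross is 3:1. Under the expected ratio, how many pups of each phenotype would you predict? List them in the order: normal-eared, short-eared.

The 3:1 ratio has 4 parts, so with N = 244 the expected counts are:
  normal-eared: 244 × 3/4 = 183
  short-eared: 244 × 1/4 = 61

183, 61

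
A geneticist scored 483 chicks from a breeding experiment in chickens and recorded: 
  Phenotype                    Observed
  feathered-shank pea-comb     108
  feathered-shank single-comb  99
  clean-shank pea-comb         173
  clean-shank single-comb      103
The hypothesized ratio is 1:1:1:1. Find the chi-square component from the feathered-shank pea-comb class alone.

The 1:1:1:1 ratio has 4 parts, so with N = 483 the expected counts are:
  feathered-shank pea-comb: 483 × 1/4 = 120.75
  feathered-shank single-comb: 483 × 1/4 = 120.75
  clean-shank pea-comb: 483 × 1/4 = 120.75
  clean-shank single-comb: 483 × 1/4 = 120.75
Contribution of feathered-shank pea-comb: (108 − 120.75)² / 120.75 = 1.3463

1.346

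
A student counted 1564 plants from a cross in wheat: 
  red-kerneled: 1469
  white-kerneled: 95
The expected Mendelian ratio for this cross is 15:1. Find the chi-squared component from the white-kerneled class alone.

Under the 15:1 hypothesis (Σ ratio = 16, N = 1564):
  red-kerneled: 1564 × 15/16 = 1466.25
  white-kerneled: 1564 × 1/16 = 97.75
Contribution of white-kerneled: (95 − 97.75)² / 97.75 = 0.0774

0.077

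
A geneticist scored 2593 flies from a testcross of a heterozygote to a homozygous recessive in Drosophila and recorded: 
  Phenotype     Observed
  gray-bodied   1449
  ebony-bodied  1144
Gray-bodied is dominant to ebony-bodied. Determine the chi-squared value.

35.875

A testcross of a heterozygote (Aa × aa) gives a 1:1 phenotypic ratio.
Total ratio parts = 2. Expected numbers out of 2593:
  gray-bodied: 2593 × 1/2 = 1296.5
  ebony-bodied: 2593 × 1/2 = 1296.5
χ² = Σ (O − E)² / E
  gray-bodied: (1449 − 1296.5)² / 1296.5 = 17.9377
  ebony-bodied: (1144 − 1296.5)² / 1296.5 = 17.9377
χ² = 17.9377 + 17.9377 = 35.8754 ≈ 35.875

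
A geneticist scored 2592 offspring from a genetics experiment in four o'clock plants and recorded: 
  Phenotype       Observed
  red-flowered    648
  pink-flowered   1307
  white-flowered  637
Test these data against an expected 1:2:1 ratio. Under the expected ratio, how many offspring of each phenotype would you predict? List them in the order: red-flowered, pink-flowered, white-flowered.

648, 1296, 648

Total ratio parts = 4. Expected numbers out of 2592:
  red-flowered: 2592 × 1/4 = 648
  pink-flowered: 2592 × 2/4 = 1296
  white-flowered: 2592 × 1/4 = 648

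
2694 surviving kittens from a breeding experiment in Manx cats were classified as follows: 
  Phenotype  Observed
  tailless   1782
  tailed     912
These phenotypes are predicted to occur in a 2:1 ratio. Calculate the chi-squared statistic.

Expected counts for N = 2694 under a 2:1 ratio (total parts = 3):
  tailless: 2694 × 2/3 = 1796
  tailed: 2694 × 1/3 = 898
χ² = Σ (O − E)² / E
  tailless: (1782 − 1796)² / 1796 = 0.1091
  tailed: (912 − 898)² / 898 = 0.2183
χ² = 0.1091 + 0.2183 = 0.3274 ≈ 0.327

0.327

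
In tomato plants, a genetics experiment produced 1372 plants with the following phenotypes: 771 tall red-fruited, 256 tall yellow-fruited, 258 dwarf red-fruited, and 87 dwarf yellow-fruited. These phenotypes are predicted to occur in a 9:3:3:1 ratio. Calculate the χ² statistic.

0.027

Under the 9:3:3:1 hypothesis (Σ ratio = 16, N = 1372):
  tall red-fruited: 1372 × 9/16 = 771.75
  tall yellow-fruited: 1372 × 3/16 = 257.25
  dwarf red-fruited: 1372 × 3/16 = 257.25
  dwarf yellow-fruited: 1372 × 1/16 = 85.75
χ² = Σ (O − E)² / E
  tall red-fruited: (771 − 771.75)² / 771.75 = 0.0007
  tall yellow-fruited: (256 − 257.25)² / 257.25 = 0.0061
  dwarf red-fruited: (258 − 257.25)² / 257.25 = 0.0022
  dwarf yellow-fruited: (87 − 85.75)² / 85.75 = 0.0182
χ² = 0.0007 + 0.0061 + 0.0022 + 0.0182 = 0.0272 ≈ 0.027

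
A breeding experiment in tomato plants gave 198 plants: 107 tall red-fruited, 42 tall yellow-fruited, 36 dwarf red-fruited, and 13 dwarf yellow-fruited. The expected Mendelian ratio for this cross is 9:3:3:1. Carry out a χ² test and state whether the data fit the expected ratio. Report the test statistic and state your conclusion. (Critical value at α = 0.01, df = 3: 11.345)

Under the 9:3:3:1 hypothesis (Σ ratio = 16, N = 198):
  tall red-fruited: 198 × 9/16 = 111.375
  tall yellow-fruited: 198 × 3/16 = 37.125
  dwarf red-fruited: 198 × 3/16 = 37.125
  dwarf yellow-fruited: 198 × 1/16 = 12.375
χ² = Σ (O − E)² / E
  tall red-fruited: (107 − 111.375)² / 111.375 = 0.1719
  tall yellow-fruited: (42 − 37.125)² / 37.125 = 0.6402
  dwarf red-fruited: (36 − 37.125)² / 37.125 = 0.0341
  dwarf yellow-fruited: (13 − 12.375)² / 12.375 = 0.0316
χ² = 0.1719 + 0.6402 + 0.0341 + 0.0316 = 0.8778 ≈ 0.878
Degrees of freedom = 4 − 1 = 3; critical value at α = 0.01 is 11.345.
Since 0.878 < 11.345, we fail to reject the null hypothesis — the data are consistent with the 9:3:3:1 ratio.

0.878; consistent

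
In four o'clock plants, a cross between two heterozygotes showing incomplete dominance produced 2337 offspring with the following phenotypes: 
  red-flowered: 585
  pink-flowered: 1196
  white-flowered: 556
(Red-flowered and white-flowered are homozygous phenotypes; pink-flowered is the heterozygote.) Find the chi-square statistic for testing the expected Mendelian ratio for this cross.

2.014

With incomplete dominance, a heterozygote × heterozygote cross gives a 1:2:1 phenotypic ratio.
The 1:2:1 ratio has 4 parts, so with N = 2337 the expected counts are:
  red-flowered: 2337 × 1/4 = 584.25
  pink-flowered: 2337 × 2/4 = 1168.5
  white-flowered: 2337 × 1/4 = 584.25
χ² = Σ (O − E)² / E
  red-flowered: (585 − 584.25)² / 584.25 = 0.0010
  pink-flowered: (1196 − 1168.5)² / 1168.5 = 0.6472
  white-flowered: (556 − 584.25)² / 584.25 = 1.3660
χ² = 0.0010 + 0.6472 + 1.3660 = 2.0142 ≈ 2.014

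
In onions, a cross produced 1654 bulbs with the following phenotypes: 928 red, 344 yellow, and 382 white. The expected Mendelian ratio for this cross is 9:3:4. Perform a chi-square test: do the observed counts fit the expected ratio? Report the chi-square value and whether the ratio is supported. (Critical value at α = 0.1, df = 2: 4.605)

6.106; not consistent

Under the 9:3:4 hypothesis (Σ ratio = 16, N = 1654):
  red: 1654 × 9/16 = 930.375
  yellow: 1654 × 3/16 = 310.125
  white: 1654 × 4/16 = 413.5
χ² = Σ (O − E)² / E
  red: (928 − 930.375)² / 930.375 = 0.0061
  yellow: (344 − 310.125)² / 310.125 = 3.7002
  white: (382 − 413.5)² / 413.5 = 2.3996
χ² = 0.0061 + 3.7002 + 2.3996 = 6.1059 ≈ 6.106
Degrees of freedom = 3 − 1 = 2; critical value at α = 0.1 is 4.605.
Since 6.106 > 4.605, we reject the null hypothesis — the data do not fit the 9:3:4 ratio.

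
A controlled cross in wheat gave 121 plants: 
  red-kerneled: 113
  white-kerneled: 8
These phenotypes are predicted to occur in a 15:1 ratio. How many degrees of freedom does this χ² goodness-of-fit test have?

A goodness-of-fit test with 2 phenotype classes has df = 2 − 1 = 1.

1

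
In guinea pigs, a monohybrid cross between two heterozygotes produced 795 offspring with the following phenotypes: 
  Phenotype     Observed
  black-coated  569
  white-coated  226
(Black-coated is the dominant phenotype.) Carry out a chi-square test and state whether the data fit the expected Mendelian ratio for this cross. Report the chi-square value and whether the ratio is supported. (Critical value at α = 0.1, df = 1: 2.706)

For a monohybrid cross between heterozygotes with complete dominance, the expected phenotypic ratio is 3:1.
Under the 3:1 hypothesis (Σ ratio = 4, N = 795):
  black-coated: 795 × 3/4 = 596.25
  white-coated: 795 × 1/4 = 198.75
χ² = Σ (O − E)² / E
  black-coated: (569 − 596.25)² / 596.25 = 1.2454
  white-coated: (226 − 198.75)² / 198.75 = 3.7362
χ² = 1.2454 + 3.7362 = 4.9816 ≈ 4.982
Degrees of freedom = 2 − 1 = 1; critical value at α = 0.1 is 2.706.
Since 4.982 > 2.706, we reject the null hypothesis — the data do not fit the 3:1 ratio.

4.982; not consistent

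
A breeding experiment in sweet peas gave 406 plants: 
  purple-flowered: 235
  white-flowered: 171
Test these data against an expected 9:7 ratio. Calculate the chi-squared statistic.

Under the 9:7 hypothesis (Σ ratio = 16, N = 406):
  purple-flowered: 406 × 9/16 = 228.375
  white-flowered: 406 × 7/16 = 177.625
χ² = Σ (O − E)² / E
  purple-flowered: (235 − 228.375)² / 228.375 = 0.1922
  white-flowered: (171 − 177.625)² / 177.625 = 0.2471
χ² = 0.1922 + 0.2471 = 0.4393 ≈ 0.439

0.439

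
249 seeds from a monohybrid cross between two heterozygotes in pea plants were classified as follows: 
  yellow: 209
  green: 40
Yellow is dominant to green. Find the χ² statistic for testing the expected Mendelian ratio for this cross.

10.604

For a monohybrid cross between heterozygotes with complete dominance, the expected phenotypic ratio is 3:1.
Total ratio parts = 4. Expected numbers out of 249:
  yellow: 249 × 3/4 = 186.75
  green: 249 × 1/4 = 62.25
χ² = Σ (O − E)² / E
  yellow: (209 − 186.75)² / 186.75 = 2.6509
  green: (40 − 62.25)² / 62.25 = 7.9528
χ² = 2.6509 + 7.9528 = 10.6037 ≈ 10.604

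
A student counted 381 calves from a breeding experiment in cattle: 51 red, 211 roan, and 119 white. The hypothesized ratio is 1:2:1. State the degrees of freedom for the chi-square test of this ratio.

2

A goodness-of-fit test with 3 phenotype classes has df = 3 − 1 = 2.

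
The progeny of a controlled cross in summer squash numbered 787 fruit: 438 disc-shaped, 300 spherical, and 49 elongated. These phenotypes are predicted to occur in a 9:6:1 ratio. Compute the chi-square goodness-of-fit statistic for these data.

0.131

Expected counts for N = 787 under a 9:6:1 ratio (total parts = 16):
  disc-shaped: 787 × 9/16 = 442.6875
  spherical: 787 × 6/16 = 295.125
  elongated: 787 × 1/16 = 49.1875
χ² = Σ (O − E)² / E
  disc-shaped: (438 − 442.6875)² / 442.6875 = 0.0496
  spherical: (300 − 295.125)² / 295.125 = 0.0805
  elongated: (49 − 49.1875)² / 49.1875 = 0.0007
χ² = 0.0496 + 0.0805 + 0.0007 = 0.1308 ≈ 0.131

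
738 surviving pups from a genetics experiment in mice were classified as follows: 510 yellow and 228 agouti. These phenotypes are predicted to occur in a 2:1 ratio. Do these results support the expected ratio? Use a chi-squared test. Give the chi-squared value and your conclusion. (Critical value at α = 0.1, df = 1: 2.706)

1.976; consistent

Under the 2:1 hypothesis (Σ ratio = 3, N = 738):
  yellow: 738 × 2/3 = 492
  agouti: 738 × 1/3 = 246
χ² = Σ (O − E)² / E
  yellow: (510 − 492)² / 492 = 0.6585
  agouti: (228 − 246)² / 246 = 1.3171
χ² = 0.6585 + 1.3171 = 1.9756 ≈ 1.976
Degrees of freedom = 2 − 1 = 1; critical value at α = 0.1 is 2.706.
Since 1.976 < 2.706, we fail to reject the null hypothesis — the data are consistent with the 2:1 ratio.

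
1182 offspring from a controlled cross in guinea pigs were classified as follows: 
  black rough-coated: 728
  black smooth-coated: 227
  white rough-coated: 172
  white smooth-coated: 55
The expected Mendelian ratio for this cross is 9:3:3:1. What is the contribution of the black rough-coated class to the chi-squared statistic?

5.993

The 9:3:3:1 ratio has 16 parts, so with N = 1182 the expected counts are:
  black rough-coated: 1182 × 9/16 = 664.875
  black smooth-coated: 1182 × 3/16 = 221.625
  white rough-coated: 1182 × 3/16 = 221.625
  white smooth-coated: 1182 × 1/16 = 73.875
Contribution of black rough-coated: (728 − 664.875)² / 664.875 = 5.9933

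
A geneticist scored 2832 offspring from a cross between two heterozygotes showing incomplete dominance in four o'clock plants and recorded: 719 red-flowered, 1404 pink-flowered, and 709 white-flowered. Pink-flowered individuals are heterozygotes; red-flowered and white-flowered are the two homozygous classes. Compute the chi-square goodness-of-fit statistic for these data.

With incomplete dominance, a heterozygote × heterozygote cross gives a 1:2:1 phenotypic ratio.
The 1:2:1 ratio has 4 parts, so with N = 2832 the expected counts are:
  red-flowered: 2832 × 1/4 = 708
  pink-flowered: 2832 × 2/4 = 1416
  white-flowered: 2832 × 1/4 = 708
χ² = Σ (O − E)² / E
  red-flowered: (719 − 708)² / 708 = 0.1709
  pink-flowered: (1404 − 1416)² / 1416 = 0.1017
  white-flowered: (709 − 708)² / 708 = 0.0014
χ² = 0.1709 + 0.1017 + 0.0014 = 0.274

0.274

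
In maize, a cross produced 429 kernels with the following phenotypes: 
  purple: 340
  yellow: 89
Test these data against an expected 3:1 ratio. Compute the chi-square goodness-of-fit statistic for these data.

The 3:1 ratio has 4 parts, so with N = 429 the expected counts are:
  purple: 429 × 3/4 = 321.75
  yellow: 429 × 1/4 = 107.25
χ² = Σ (O − E)² / E
  purple: (340 − 321.75)² / 321.75 = 1.0352
  yellow: (89 − 107.25)² / 107.25 = 3.1055
χ² = 1.0352 + 3.1055 = 4.1407 ≈ 4.141

4.141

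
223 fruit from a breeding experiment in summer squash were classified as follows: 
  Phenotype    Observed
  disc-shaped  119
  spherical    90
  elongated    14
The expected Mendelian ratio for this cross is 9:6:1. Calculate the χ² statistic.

0.817

Total ratio parts = 16. Expected numbers out of 223:
  disc-shaped: 223 × 9/16 = 125.4375
  spherical: 223 × 6/16 = 83.625
  elongated: 223 × 1/16 = 13.9375
χ² = Σ (O − E)² / E
  disc-shaped: (119 − 125.4375)² / 125.4375 = 0.3304
  spherical: (90 − 83.625)² / 83.625 = 0.4860
  elongated: (14 − 13.9375)² / 13.9375 = 0.0003
χ² = 0.3304 + 0.4860 + 0.0003 = 0.8167 ≈ 0.817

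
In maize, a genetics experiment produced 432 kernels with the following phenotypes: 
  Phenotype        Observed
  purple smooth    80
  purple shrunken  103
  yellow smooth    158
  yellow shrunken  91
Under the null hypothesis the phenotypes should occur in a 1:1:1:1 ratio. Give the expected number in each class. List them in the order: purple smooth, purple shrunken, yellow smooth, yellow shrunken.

108, 108, 108, 108

Under the 1:1:1:1 hypothesis (Σ ratio = 4, N = 432):
  purple smooth: 432 × 1/4 = 108
  purple shrunken: 432 × 1/4 = 108
  yellow smooth: 432 × 1/4 = 108
  yellow shrunken: 432 × 1/4 = 108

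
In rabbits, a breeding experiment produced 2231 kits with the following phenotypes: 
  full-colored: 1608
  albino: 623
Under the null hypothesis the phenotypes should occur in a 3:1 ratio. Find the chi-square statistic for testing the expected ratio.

10.178

Under the 3:1 hypothesis (Σ ratio = 4, N = 2231):
  full-colored: 2231 × 3/4 = 1673.25
  albino: 2231 × 1/4 = 557.75
χ² = Σ (O − E)² / E
  full-colored: (1608 − 1673.25)² / 1673.25 = 2.5445
  albino: (623 − 557.75)² / 557.75 = 7.6335
χ² = 2.5445 + 7.6335 = 10.178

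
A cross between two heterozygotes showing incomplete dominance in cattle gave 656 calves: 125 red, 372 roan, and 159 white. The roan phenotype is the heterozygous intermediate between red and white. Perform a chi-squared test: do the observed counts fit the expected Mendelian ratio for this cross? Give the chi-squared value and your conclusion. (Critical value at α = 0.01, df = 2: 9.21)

With incomplete dominance, a heterozygote × heterozygote cross gives a 1:2:1 phenotypic ratio.
The 1:2:1 ratio has 4 parts, so with N = 656 the expected counts are:
  red: 656 × 1/4 = 164
  roan: 656 × 2/4 = 328
  white: 656 × 1/4 = 164
χ² = Σ (O − E)² / E
  red: (125 − 164)² / 164 = 9.2744
  roan: (372 − 328)² / 328 = 5.9024
  white: (159 − 164)² / 164 = 0.1524
χ² = 9.2744 + 5.9024 + 0.1524 = 15.3292 ≈ 15.329
Degrees of freedom = 3 − 1 = 2; critical value at α = 0.01 is 9.21.
Since 15.329 > 9.21, we reject the null hypothesis — the data do not fit the 1:2:1 ratio.

15.329; not consistent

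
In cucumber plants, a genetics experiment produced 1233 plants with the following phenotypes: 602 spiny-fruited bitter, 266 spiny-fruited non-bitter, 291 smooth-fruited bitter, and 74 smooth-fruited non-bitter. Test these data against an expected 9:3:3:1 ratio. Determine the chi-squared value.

The 9:3:3:1 ratio has 16 parts, so with N = 1233 the expected counts are:
  spiny-fruited bitter: 1233 × 9/16 = 693.5625
  spiny-fruited non-bitter: 1233 × 3/16 = 231.1875
  smooth-fruited bitter: 1233 × 3/16 = 231.1875
  smooth-fruited non-bitter: 1233 × 1/16 = 77.0625
χ² = Σ (O − E)² / E
  spiny-fruited bitter: (602 − 693.5625)² / 693.5625 = 12.0879
  spiny-fruited non-bitter: (266 − 231.1875)² / 231.1875 = 5.2421
  smooth-fruited bitter: (291 − 231.1875)² / 231.1875 = 15.4746
  smooth-fruited non-bitter: (74 − 77.0625)² / 77.0625 = 0.1217
χ² = 12.0879 + 5.2421 + 15.4746 + 0.1217 = 32.9263 ≈ 32.926

32.926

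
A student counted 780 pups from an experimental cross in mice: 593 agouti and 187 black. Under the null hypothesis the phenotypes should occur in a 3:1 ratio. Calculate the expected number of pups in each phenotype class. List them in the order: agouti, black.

585, 195

Under the 3:1 hypothesis (Σ ratio = 4, N = 780):
  agouti: 780 × 3/4 = 585
  black: 780 × 1/4 = 195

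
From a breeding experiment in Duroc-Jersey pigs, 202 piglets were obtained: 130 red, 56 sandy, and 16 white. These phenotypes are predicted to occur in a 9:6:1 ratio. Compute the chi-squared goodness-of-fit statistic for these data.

Under the 9:6:1 hypothesis (Σ ratio = 16, N = 202):
  red: 202 × 9/16 = 113.625
  sandy: 202 × 6/16 = 75.75
  white: 202 × 1/16 = 12.625
χ² = Σ (O − E)² / E
  red: (130 − 113.625)² / 113.625 = 2.3599
  sandy: (56 − 75.75)² / 75.75 = 5.1493
  white: (16 − 12.625)² / 12.625 = 0.9022
χ² = 2.3599 + 5.1493 + 0.9022 = 8.4114 ≈ 8.411

8.411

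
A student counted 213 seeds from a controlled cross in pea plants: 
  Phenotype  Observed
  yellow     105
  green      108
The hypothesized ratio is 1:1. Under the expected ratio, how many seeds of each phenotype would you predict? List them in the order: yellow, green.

Expected counts for N = 213 under a 1:1 ratio (total parts = 2):
  yellow: 213 × 1/2 = 106.5
  green: 213 × 1/2 = 106.5

106.5, 106.5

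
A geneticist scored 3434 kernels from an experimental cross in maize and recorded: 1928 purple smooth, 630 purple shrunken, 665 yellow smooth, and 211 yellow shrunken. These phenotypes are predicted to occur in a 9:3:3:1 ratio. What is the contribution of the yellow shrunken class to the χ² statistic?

Expected counts for N = 3434 under a 9:3:3:1 ratio (total parts = 16):
  purple smooth: 3434 × 9/16 = 1931.625
  purple shrunken: 3434 × 3/16 = 643.875
  yellow smooth: 3434 × 3/16 = 643.875
  yellow shrunken: 3434 × 1/16 = 214.625
Contribution of yellow shrunken: (211 − 214.625)² / 214.625 = 0.0612

0.061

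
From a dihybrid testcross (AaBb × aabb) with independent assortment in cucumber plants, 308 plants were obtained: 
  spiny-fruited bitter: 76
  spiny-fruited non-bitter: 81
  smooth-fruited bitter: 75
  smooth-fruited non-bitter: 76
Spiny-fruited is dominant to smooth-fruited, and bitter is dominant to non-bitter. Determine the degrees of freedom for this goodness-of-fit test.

A dihybrid testcross with independent assortment gives a 1:1:1:1 ratio.
A goodness-of-fit test with 4 phenotype classes has df = 4 − 1 = 3.

3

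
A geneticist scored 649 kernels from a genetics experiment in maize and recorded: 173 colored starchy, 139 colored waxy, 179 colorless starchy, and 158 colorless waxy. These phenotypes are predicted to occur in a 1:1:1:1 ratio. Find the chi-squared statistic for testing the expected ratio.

Expected counts for N = 649 under a 1:1:1:1 ratio (total parts = 4):
  colored starchy: 649 × 1/4 = 162.25
  colored waxy: 649 × 1/4 = 162.25
  colorless starchy: 649 × 1/4 = 162.25
  colorless waxy: 649 × 1/4 = 162.25
χ² = Σ (O − E)² / E
  colored starchy: (173 − 162.25)² / 162.25 = 0.7122
  colored waxy: (139 − 162.25)² / 162.25 = 3.3317
  colorless starchy: (179 − 162.25)² / 162.25 = 1.7292
  colorless waxy: (158 − 162.25)² / 162.25 = 0.1113
χ² = 0.7122 + 3.3317 + 1.7292 + 0.1113 = 5.8844 ≈ 5.884

5.884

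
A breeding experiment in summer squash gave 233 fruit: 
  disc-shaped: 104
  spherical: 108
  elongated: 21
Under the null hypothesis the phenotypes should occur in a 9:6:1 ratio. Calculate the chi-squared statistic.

13.302

Under the 9:6:1 hypothesis (Σ ratio = 16, N = 233):
  disc-shaped: 233 × 9/16 = 131.0625
  spherical: 233 × 6/16 = 87.375
  elongated: 233 × 1/16 = 14.5625
χ² = Σ (O − E)² / E
  disc-shaped: (104 − 131.0625)² / 131.0625 = 5.5880
  spherical: (108 − 87.375)² / 87.375 = 4.8686
  elongated: (21 − 14.5625)² / 14.5625 = 2.8458
χ² = 5.5880 + 4.8686 + 2.8458 = 13.3024 ≈ 13.302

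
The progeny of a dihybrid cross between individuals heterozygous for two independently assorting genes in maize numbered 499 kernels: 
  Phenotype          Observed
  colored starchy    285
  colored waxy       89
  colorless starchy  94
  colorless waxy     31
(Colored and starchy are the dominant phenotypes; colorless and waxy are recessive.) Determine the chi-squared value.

0.292

A dihybrid F₂ with independent assortment and complete dominance at both loci gives a 9:3:3:1 phenotypic ratio.
Total ratio parts = 16. Expected numbers out of 499:
  colored starchy: 499 × 9/16 = 280.6875
  colored waxy: 499 × 3/16 = 93.5625
  colorless starchy: 499 × 3/16 = 93.5625
  colorless waxy: 499 × 1/16 = 31.1875
χ² = Σ (O − E)² / E
  colored starchy: (285 − 280.6875)² / 280.6875 = 0.0663
  colored waxy: (89 − 93.5625)² / 93.5625 = 0.2225
  colorless starchy: (94 − 93.5625)² / 93.5625 = 0.0020
  colorless waxy: (31 − 31.1875)² / 31.1875 = 0.0011
χ² = 0.0663 + 0.2225 + 0.0020 + 0.0011 = 0.2919 ≈ 0.292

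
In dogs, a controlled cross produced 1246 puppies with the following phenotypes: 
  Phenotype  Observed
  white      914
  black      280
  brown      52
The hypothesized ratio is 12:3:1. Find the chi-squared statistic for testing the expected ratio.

Total ratio parts = 16. Expected numbers out of 1246:
  white: 1246 × 12/16 = 934.5
  black: 1246 × 3/16 = 233.625
  brown: 1246 × 1/16 = 77.875
χ² = Σ (O − E)² / E
  white: (914 − 934.5)² / 934.5 = 0.4497
  black: (280 − 233.625)² / 233.625 = 9.2055
  brown: (52 − 77.875)² / 77.875 = 8.5973
χ² = 0.4497 + 9.2055 + 8.5973 = 18.2525 ≈ 18.253

18.253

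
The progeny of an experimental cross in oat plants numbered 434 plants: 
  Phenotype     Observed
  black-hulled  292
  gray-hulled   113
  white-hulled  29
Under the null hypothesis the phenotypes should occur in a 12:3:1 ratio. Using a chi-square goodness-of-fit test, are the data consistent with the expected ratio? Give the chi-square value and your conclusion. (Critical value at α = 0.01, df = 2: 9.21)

15.868; not consistent

The 12:3:1 ratio has 16 parts, so with N = 434 the expected counts are:
  black-hulled: 434 × 12/16 = 325.5
  gray-hulled: 434 × 3/16 = 81.375
  white-hulled: 434 × 1/16 = 27.125
χ² = Σ (O − E)² / E
  black-hulled: (292 − 325.5)² / 325.5 = 3.4478
  gray-hulled: (113 − 81.375)² / 81.375 = 12.2905
  white-hulled: (29 − 27.125)² / 27.125 = 0.1296
χ² = 3.4478 + 12.2905 + 0.1296 = 15.8679 ≈ 15.868
Degrees of freedom = 3 − 1 = 2; critical value at α = 0.01 is 9.21.
Since 15.868 > 9.21, we reject the null hypothesis — the data do not fit the 12:3:1 ratio.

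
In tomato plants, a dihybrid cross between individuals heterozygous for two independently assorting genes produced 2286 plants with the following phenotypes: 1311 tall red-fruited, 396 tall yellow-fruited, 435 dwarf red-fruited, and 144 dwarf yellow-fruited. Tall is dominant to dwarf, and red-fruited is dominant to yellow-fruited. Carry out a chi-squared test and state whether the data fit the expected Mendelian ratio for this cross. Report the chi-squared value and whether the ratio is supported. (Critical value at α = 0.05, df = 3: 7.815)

3.078; consistent

A dihybrid F₂ with independent assortment and complete dominance at both loci gives a 9:3:3:1 phenotypic ratio.
Under the 9:3:3:1 hypothesis (Σ ratio = 16, N = 2286):
  tall red-fruited: 2286 × 9/16 = 1285.875
  tall yellow-fruited: 2286 × 3/16 = 428.625
  dwarf red-fruited: 2286 × 3/16 = 428.625
  dwarf yellow-fruited: 2286 × 1/16 = 142.875
χ² = Σ (O − E)² / E
  tall red-fruited: (1311 − 1285.875)² / 1285.875 = 0.4909
  tall yellow-fruited: (396 − 428.625)² / 428.625 = 2.4833
  dwarf red-fruited: (435 − 428.625)² / 428.625 = 0.0948
  dwarf yellow-fruited: (144 − 142.875)² / 142.875 = 0.0089
χ² = 0.4909 + 2.4833 + 0.0948 + 0.0089 = 3.0779 ≈ 3.078
Degrees of freedom = 4 − 1 = 3; critical value at α = 0.05 is 7.815.
Since 3.078 < 7.815, we fail to reject the null hypothesis — the data are consistent with the 9:3:3:1 ratio.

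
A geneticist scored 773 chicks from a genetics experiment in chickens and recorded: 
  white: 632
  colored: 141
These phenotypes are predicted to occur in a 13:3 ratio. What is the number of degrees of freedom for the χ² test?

1

A goodness-of-fit test with 2 phenotype classes has df = 2 − 1 = 1.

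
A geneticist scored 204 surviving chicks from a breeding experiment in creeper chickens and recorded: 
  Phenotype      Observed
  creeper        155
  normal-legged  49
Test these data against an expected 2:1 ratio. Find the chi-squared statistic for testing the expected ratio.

7.963

Under the 2:1 hypothesis (Σ ratio = 3, N = 204):
  creeper: 204 × 2/3 = 136
  normal-legged: 204 × 1/3 = 68
χ² = Σ (O − E)² / E
  creeper: (155 − 136)² / 136 = 2.6544
  normal-legged: (49 − 68)² / 68 = 5.3088
χ² = 2.6544 + 5.3088 = 7.9632 ≈ 7.963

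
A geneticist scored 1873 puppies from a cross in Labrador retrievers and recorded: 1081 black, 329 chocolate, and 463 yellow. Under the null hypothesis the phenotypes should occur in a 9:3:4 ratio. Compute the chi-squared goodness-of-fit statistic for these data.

2.175

The 9:3:4 ratio has 16 parts, so with N = 1873 the expected counts are:
  black: 1873 × 9/16 = 1053.5625
  chocolate: 1873 × 3/16 = 351.1875
  yellow: 1873 × 4/16 = 468.25
χ² = Σ (O − E)² / E
  black: (1081 − 1053.5625)² / 1053.5625 = 0.7145
  chocolate: (329 − 351.1875)² / 351.1875 = 1.4018
  yellow: (463 − 468.25)² / 468.25 = 0.0589
χ² = 0.7145 + 1.4018 + 0.0589 = 2.1752 ≈ 2.175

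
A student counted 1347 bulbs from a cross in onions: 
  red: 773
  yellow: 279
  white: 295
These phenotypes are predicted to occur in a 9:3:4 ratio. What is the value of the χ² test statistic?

8.253

The 9:3:4 ratio has 16 parts, so with N = 1347 the expected counts are:
  red: 1347 × 9/16 = 757.6875
  yellow: 1347 × 3/16 = 252.5625
  white: 1347 × 4/16 = 336.75
χ² = Σ (O − E)² / E
  red: (773 − 757.6875)² / 757.6875 = 0.3095
  yellow: (279 − 252.5625)² / 252.5625 = 2.7674
  white: (295 − 336.75)² / 336.75 = 5.1761
χ² = 0.3095 + 2.7674 + 5.1761 = 8.253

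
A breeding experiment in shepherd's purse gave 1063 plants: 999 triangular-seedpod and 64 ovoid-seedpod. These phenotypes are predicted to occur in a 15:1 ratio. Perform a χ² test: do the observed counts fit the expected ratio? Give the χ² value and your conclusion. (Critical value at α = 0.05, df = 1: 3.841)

The 15:1 ratio has 16 parts, so with N = 1063 the expected counts are:
  triangular-seedpod: 1063 × 15/16 = 996.5625
  ovoid-seedpod: 1063 × 1/16 = 66.4375
χ² = Σ (O − E)² / E
  triangular-seedpod: (999 − 996.5625)² / 996.5625 = 0.0060
  ovoid-seedpod: (64 − 66.4375)² / 66.4375 = 0.0894
χ² = 0.0060 + 0.0894 = 0.0954 ≈ 0.095
Degrees of freedom = 2 − 1 = 1; critical value at α = 0.05 is 3.841.
Since 0.095 < 3.841, we fail to reject the null hypothesis — the data are consistent with the 15:1 ratio.

0.095; consistent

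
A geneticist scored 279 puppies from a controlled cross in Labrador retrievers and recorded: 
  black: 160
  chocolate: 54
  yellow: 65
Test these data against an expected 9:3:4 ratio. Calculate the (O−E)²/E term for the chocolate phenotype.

0.054

Total ratio parts = 16. Expected numbers out of 279:
  black: 279 × 9/16 = 156.9375
  chocolate: 279 × 3/16 = 52.3125
  yellow: 279 × 4/16 = 69.75
Contribution of chocolate: (54 − 52.3125)² / 52.3125 = 0.0544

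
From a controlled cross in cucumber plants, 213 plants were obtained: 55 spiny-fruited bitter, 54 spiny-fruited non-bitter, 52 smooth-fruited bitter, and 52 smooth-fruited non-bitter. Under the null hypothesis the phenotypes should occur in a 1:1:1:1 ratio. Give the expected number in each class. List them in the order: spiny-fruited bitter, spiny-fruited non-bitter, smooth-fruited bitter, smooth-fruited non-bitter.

Under the 1:1:1:1 hypothesis (Σ ratio = 4, N = 213):
  spiny-fruited bitter: 213 × 1/4 = 53.25
  spiny-fruited non-bitter: 213 × 1/4 = 53.25
  smooth-fruited bitter: 213 × 1/4 = 53.25
  smooth-fruited non-bitter: 213 × 1/4 = 53.25

53.25, 53.25, 53.25, 53.25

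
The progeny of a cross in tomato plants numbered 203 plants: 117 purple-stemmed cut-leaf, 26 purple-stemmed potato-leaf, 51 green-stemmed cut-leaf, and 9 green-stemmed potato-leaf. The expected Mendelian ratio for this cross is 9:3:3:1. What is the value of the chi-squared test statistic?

9.361

Total ratio parts = 16. Expected numbers out of 203:
  purple-stemmed cut-leaf: 203 × 9/16 = 114.1875
  purple-stemmed potato-leaf: 203 × 3/16 = 38.0625
  green-stemmed cut-leaf: 203 × 3/16 = 38.0625
  green-stemmed potato-leaf: 203 × 1/16 = 12.6875
χ² = Σ (O − E)² / E
  purple-stemmed cut-leaf: (117 − 114.1875)² / 114.1875 = 0.0693
  purple-stemmed potato-leaf: (26 − 38.0625)² / 38.0625 = 3.8228
  green-stemmed cut-leaf: (51 − 38.0625)² / 38.0625 = 4.3975
  green-stemmed potato-leaf: (9 − 12.6875)² / 12.6875 = 1.0717
χ² = 0.0693 + 3.8228 + 4.3975 + 1.0717 = 9.3613 ≈ 9.361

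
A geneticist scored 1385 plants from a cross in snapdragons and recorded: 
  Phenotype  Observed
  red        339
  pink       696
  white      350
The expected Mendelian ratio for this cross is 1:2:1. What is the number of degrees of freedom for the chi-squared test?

A goodness-of-fit test with 3 phenotype classes has df = 3 − 1 = 2.

2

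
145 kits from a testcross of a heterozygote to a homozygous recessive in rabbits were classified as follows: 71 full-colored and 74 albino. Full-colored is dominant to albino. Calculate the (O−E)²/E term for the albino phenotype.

A testcross of a heterozygote (Aa × aa) gives a 1:1 phenotypic ratio.
The 1:1 ratio has 2 parts, so with N = 145 the expected counts are:
  full-colored: 145 × 1/2 = 72.5
  albino: 145 × 1/2 = 72.5
Contribution of albino: (74 − 72.5)² / 72.5 = 0.0310

0.031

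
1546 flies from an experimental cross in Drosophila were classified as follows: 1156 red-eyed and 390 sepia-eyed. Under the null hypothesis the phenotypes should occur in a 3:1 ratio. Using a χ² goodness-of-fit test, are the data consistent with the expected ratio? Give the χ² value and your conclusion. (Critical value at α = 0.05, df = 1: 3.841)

Total ratio parts = 4. Expected numbers out of 1546:
  red-eyed: 1546 × 3/4 = 1159.5
  sepia-eyed: 1546 × 1/4 = 386.5
χ² = Σ (O − E)² / E
  red-eyed: (1156 − 1159.5)² / 1159.5 = 0.0106
  sepia-eyed: (390 − 386.5)² / 386.5 = 0.0317
χ² = 0.0106 + 0.0317 = 0.0423 ≈ 0.042
Degrees of freedom = 2 − 1 = 1; critical value at α = 0.05 is 3.841.
Since 0.042 < 3.841, we fail to reject the null hypothesis — the data are consistent with the 3:1 ratio.

0.042; consistent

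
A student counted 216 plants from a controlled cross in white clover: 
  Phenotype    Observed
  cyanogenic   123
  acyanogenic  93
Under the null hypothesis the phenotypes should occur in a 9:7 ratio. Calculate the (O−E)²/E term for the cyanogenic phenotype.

0.019

The 9:7 ratio has 16 parts, so with N = 216 the expected counts are:
  cyanogenic: 216 × 9/16 = 121.5
  acyanogenic: 216 × 7/16 = 94.5
Contribution of cyanogenic: (123 − 121.5)² / 121.5 = 0.0185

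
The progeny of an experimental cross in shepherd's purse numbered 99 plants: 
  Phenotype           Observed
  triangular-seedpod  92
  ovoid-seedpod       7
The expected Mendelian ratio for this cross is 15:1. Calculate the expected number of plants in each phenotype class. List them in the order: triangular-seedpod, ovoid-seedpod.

92.8125, 6.1875

Total ratio parts = 16. Expected numbers out of 99:
  triangular-seedpod: 99 × 15/16 = 92.8125
  ovoid-seedpod: 99 × 1/16 = 6.1875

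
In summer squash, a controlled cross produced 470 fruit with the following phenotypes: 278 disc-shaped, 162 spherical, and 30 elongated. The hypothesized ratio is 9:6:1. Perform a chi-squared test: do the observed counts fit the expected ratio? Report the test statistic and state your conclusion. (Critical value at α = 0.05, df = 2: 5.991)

1.868; consistent

Expected counts for N = 470 under a 9:6:1 ratio (total parts = 16):
  disc-shaped: 470 × 9/16 = 264.375
  spherical: 470 × 6/16 = 176.25
  elongated: 470 × 1/16 = 29.375
χ² = Σ (O − E)² / E
  disc-shaped: (278 − 264.375)² / 264.375 = 0.7022
  spherical: (162 − 176.25)² / 176.25 = 1.1521
  elongated: (30 − 29.375)² / 29.375 = 0.0133
χ² = 0.7022 + 1.1521 + 0.0133 = 1.8676 ≈ 1.868
Degrees of freedom = 3 − 1 = 2; critical value at α = 0.05 is 5.991.
Since 1.868 < 5.991, we fail to reject the null hypothesis — the data are consistent with the 9:6:1 ratio.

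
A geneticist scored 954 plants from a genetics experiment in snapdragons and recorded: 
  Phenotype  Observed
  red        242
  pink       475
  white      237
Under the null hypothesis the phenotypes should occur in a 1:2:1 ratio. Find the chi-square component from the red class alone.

0.051

Under the 1:2:1 hypothesis (Σ ratio = 4, N = 954):
  red: 954 × 1/4 = 238.5
  pink: 954 × 2/4 = 477
  white: 954 × 1/4 = 238.5
Contribution of red: (242 − 238.5)² / 238.5 = 0.0514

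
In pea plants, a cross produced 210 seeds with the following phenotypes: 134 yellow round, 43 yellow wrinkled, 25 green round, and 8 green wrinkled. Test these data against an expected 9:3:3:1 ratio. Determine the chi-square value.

9.716

Total ratio parts = 16. Expected numbers out of 210:
  yellow round: 210 × 9/16 = 118.125
  yellow wrinkled: 210 × 3/16 = 39.375
  green round: 210 × 3/16 = 39.375
  green wrinkled: 210 × 1/16 = 13.125
χ² = Σ (O − E)² / E
  yellow round: (134 − 118.125)² / 118.125 = 2.1335
  yellow wrinkled: (43 − 39.375)² / 39.375 = 0.3337
  green round: (25 − 39.375)² / 39.375 = 5.2480
  green wrinkled: (8 − 13.125)² / 13.125 = 2.0012
χ² = 2.1335 + 0.3337 + 5.2480 + 2.0012 = 9.7164 ≈ 9.716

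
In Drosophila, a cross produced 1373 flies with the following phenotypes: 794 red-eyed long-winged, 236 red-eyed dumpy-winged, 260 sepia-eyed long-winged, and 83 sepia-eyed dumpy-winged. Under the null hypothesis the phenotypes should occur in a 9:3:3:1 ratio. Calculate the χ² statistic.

Under the 9:3:3:1 hypothesis (Σ ratio = 16, N = 1373):
  red-eyed long-winged: 1373 × 9/16 = 772.3125
  red-eyed dumpy-winged: 1373 × 3/16 = 257.4375
  sepia-eyed long-winged: 1373 × 3/16 = 257.4375
  sepia-eyed dumpy-winged: 1373 × 1/16 = 85.8125
χ² = Σ (O − E)² / E
  red-eyed long-winged: (794 − 772.3125)² / 772.3125 = 0.6090
  red-eyed dumpy-winged: (236 − 257.4375)² / 257.4375 = 1.7852
  sepia-eyed long-winged: (260 − 257.4375)² / 257.4375 = 0.0255
  sepia-eyed dumpy-winged: (83 − 85.8125)² / 85.8125 = 0.0922
χ² = 0.6090 + 1.7852 + 0.0255 + 0.0922 = 2.5119 ≈ 2.512

2.512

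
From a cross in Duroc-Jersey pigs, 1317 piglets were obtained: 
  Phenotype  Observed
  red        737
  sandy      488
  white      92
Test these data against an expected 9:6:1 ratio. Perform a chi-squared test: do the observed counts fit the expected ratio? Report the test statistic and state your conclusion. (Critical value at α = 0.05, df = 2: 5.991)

The 9:6:1 ratio has 16 parts, so with N = 1317 the expected counts are:
  red: 1317 × 9/16 = 740.8125
  sandy: 1317 × 6/16 = 493.875
  white: 1317 × 1/16 = 82.3125
χ² = Σ (O − E)² / E
  red: (737 − 740.8125)² / 740.8125 = 0.0196
  sandy: (488 − 493.875)² / 493.875 = 0.0699
  white: (92 − 82.3125)² / 82.3125 = 1.1401
χ² = 0.0196 + 0.0699 + 1.1401 = 1.2296 ≈ 1.230
Degrees of freedom = 3 − 1 = 2; critical value at α = 0.05 is 5.991.
Since 1.230 < 5.991, we fail to reject the null hypothesis — the data are consistent with the 9:6:1 ratio.

1.230; consistent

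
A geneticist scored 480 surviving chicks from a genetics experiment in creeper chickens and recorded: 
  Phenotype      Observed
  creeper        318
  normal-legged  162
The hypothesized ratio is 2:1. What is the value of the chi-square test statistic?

Total ratio parts = 3. Expected numbers out of 480:
  creeper: 480 × 2/3 = 320
  normal-legged: 480 × 1/3 = 160
χ² = Σ (O − E)² / E
  creeper: (318 − 320)² / 320 = 0.0125
  normal-legged: (162 − 160)² / 160 = 0.0250
χ² = 0.0125 + 0.0250 = 0.0375 ≈ 0.038

0.038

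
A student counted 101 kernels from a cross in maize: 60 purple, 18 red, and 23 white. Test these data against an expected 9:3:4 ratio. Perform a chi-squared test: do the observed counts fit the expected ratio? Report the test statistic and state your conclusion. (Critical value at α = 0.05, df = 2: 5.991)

0.426; consistent

Expected counts for N = 101 under a 9:3:4 ratio (total parts = 16):
  purple: 101 × 9/16 = 56.8125
  red: 101 × 3/16 = 18.9375
  white: 101 × 4/16 = 25.25
χ² = Σ (O − E)² / E
  purple: (60 − 56.8125)² / 56.8125 = 0.1788
  red: (18 − 18.9375)² / 18.9375 = 0.0464
  white: (23 − 25.25)² / 25.25 = 0.2005
χ² = 0.1788 + 0.0464 + 0.2005 = 0.4257 ≈ 0.426
Degrees of freedom = 3 − 1 = 2; critical value at α = 0.05 is 5.991.
Since 0.426 < 5.991, we fail to reject the null hypothesis — the data are consistent with the 9:3:4 ratio.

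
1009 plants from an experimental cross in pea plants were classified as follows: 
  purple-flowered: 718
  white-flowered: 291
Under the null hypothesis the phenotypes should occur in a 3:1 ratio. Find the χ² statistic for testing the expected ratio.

Expected counts for N = 1009 under a 3:1 ratio (total parts = 4):
  purple-flowered: 1009 × 3/4 = 756.75
  white-flowered: 1009 × 1/4 = 252.25
χ² = Σ (O − E)² / E
  purple-flowered: (718 − 756.75)² / 756.75 = 1.9842
  white-flowered: (291 − 252.25)² / 252.25 = 5.9527
χ² = 1.9842 + 5.9527 = 7.9369 ≈ 7.937

7.937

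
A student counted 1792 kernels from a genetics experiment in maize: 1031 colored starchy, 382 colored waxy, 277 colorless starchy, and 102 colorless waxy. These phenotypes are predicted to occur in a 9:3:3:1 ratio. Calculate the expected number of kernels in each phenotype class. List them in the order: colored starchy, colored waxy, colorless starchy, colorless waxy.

1008, 336, 336, 112

Total ratio parts = 16. Expected numbers out of 1792:
  colored starchy: 1792 × 9/16 = 1008
  colored waxy: 1792 × 3/16 = 336
  colorless starchy: 1792 × 3/16 = 336
  colorless waxy: 1792 × 1/16 = 112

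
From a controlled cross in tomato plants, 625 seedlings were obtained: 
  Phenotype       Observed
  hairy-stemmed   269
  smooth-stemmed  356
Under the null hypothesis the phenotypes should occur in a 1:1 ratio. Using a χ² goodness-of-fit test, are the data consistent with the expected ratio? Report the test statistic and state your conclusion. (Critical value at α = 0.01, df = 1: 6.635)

Total ratio parts = 2. Expected numbers out of 625:
  hairy-stemmed: 625 × 1/2 = 312.5
  smooth-stemmed: 625 × 1/2 = 312.5
χ² = Σ (O − E)² / E
  hairy-stemmed: (269 − 312.5)² / 312.5 = 6.0552
  smooth-stemmed: (356 − 312.5)² / 312.5 = 6.0552
χ² = 6.0552 + 6.0552 = 12.1104 ≈ 12.110
Degrees of freedom = 2 − 1 = 1; critical value at α = 0.01 is 6.635.
Since 12.110 > 6.635, we reject the null hypothesis — the data do not fit the 1:1 ratio.

12.110; not consistent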